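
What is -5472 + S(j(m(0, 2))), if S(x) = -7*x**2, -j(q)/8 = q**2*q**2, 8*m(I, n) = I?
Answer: -5472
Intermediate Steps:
m(I, n) = I/8
j(q) = -8*q**4 (j(q) = -8*q**2*q**2 = -8*q**4)
-5472 + S(j(m(0, 2))) = -5472 - 7*(-8*((1/8)*0)**4)**2 = -5472 - 7*(-8*0**4)**2 = -5472 - 7*(-8*0)**2 = -5472 - 7*0**2 = -5472 - 7*0 = -5472 + 0 = -5472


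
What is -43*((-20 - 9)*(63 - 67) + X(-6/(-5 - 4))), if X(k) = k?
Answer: -15050/3 ≈ -5016.7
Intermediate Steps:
-43*((-20 - 9)*(63 - 67) + X(-6/(-5 - 4))) = -43*((-20 - 9)*(63 - 67) - 6/(-5 - 4)) = -43*(-29*(-4) - 6/(-9)) = -43*(116 - 1/9*(-6)) = -43*(116 + 2/3) = -43*350/3 = -15050/3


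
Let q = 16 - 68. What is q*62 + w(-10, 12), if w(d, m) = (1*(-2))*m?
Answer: -3248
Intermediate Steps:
w(d, m) = -2*m
q = -52
q*62 + w(-10, 12) = -52*62 - 2*12 = -3224 - 24 = -3248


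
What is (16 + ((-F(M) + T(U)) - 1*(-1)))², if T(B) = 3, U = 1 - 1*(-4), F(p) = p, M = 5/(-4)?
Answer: 7225/16 ≈ 451.56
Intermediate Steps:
M = -5/4 (M = 5*(-¼) = -5/4 ≈ -1.2500)
U = 5 (U = 1 + 4 = 5)
(16 + ((-F(M) + T(U)) - 1*(-1)))² = (16 + ((-1*(-5/4) + 3) - 1*(-1)))² = (16 + ((5/4 + 3) + 1))² = (16 + (17/4 + 1))² = (16 + 21/4)² = (85/4)² = 7225/16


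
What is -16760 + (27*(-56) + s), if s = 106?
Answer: -18166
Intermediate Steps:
-16760 + (27*(-56) + s) = -16760 + (27*(-56) + 106) = -16760 + (-1512 + 106) = -16760 - 1406 = -18166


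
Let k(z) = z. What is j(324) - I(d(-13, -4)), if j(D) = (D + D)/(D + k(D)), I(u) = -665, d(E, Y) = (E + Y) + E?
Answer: 666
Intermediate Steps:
d(E, Y) = Y + 2*E
j(D) = 1 (j(D) = (D + D)/(D + D) = (2*D)/((2*D)) = (2*D)*(1/(2*D)) = 1)
j(324) - I(d(-13, -4)) = 1 - 1*(-665) = 1 + 665 = 666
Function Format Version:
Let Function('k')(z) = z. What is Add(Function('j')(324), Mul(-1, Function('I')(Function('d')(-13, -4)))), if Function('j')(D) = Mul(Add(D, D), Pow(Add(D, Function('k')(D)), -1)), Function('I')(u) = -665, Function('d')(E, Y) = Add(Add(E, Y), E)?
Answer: 666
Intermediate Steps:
Function('d')(E, Y) = Add(Y, Mul(2, E))
Function('j')(D) = 1 (Function('j')(D) = Mul(Add(D, D), Pow(Add(D, D), -1)) = Mul(Mul(2, D), Pow(Mul(2, D), -1)) = Mul(Mul(2, D), Mul(Rational(1, 2), Pow(D, -1))) = 1)
Add(Function('j')(324), Mul(-1, Function('I')(Function('d')(-13, -4)))) = Add(1, Mul(-1, -665)) = Add(1, 665) = 666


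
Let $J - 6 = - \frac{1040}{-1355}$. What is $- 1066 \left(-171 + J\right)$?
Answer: $\frac{47444462}{271} \approx 1.7507 \cdot 10^{5}$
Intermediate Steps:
$J = \frac{1834}{271}$ ($J = 6 - \frac{1040}{-1355} = 6 - - \frac{208}{271} = 6 + \frac{208}{271} = \frac{1834}{271} \approx 6.7675$)
$- 1066 \left(-171 + J\right) = - 1066 \left(-171 + \frac{1834}{271}\right) = \left(-1066\right) \left(- \frac{44507}{271}\right) = \frac{47444462}{271}$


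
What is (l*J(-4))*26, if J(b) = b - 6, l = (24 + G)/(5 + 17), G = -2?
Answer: -260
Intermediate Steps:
l = 1 (l = (24 - 2)/(5 + 17) = 22/22 = 22*(1/22) = 1)
J(b) = -6 + b
(l*J(-4))*26 = (1*(-6 - 4))*26 = (1*(-10))*26 = -10*26 = -260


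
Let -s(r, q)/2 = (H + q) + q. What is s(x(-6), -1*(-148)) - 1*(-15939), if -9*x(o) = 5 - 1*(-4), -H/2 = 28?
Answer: 15459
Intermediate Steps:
H = -56 (H = -2*28 = -56)
x(o) = -1 (x(o) = -(5 - 1*(-4))/9 = -(5 + 4)/9 = -⅑*9 = -1)
s(r, q) = 112 - 4*q (s(r, q) = -2*((-56 + q) + q) = -2*(-56 + 2*q) = 112 - 4*q)
s(x(-6), -1*(-148)) - 1*(-15939) = (112 - (-4)*(-148)) - 1*(-15939) = (112 - 4*148) + 15939 = (112 - 592) + 15939 = -480 + 15939 = 15459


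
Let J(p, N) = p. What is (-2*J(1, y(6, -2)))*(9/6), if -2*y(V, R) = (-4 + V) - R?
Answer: -3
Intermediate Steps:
y(V, R) = 2 + R/2 - V/2 (y(V, R) = -((-4 + V) - R)/2 = -(-4 + V - R)/2 = 2 + R/2 - V/2)
(-2*J(1, y(6, -2)))*(9/6) = (-2*1)*(9/6) = -18/6 = -2*3/2 = -3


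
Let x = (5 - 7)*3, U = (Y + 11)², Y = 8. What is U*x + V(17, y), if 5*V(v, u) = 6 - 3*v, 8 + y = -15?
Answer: -2175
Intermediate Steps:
U = 361 (U = (8 + 11)² = 19² = 361)
y = -23 (y = -8 - 15 = -23)
V(v, u) = 6/5 - 3*v/5 (V(v, u) = (6 - 3*v)/5 = 6/5 - 3*v/5)
x = -6 (x = -2*3 = -6)
U*x + V(17, y) = 361*(-6) + (6/5 - ⅗*17) = -2166 + (6/5 - 51/5) = -2166 - 9 = -2175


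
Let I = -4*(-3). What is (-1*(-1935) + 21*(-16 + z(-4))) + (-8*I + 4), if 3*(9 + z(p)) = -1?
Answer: 1311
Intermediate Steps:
I = 12
z(p) = -28/3 (z(p) = -9 + (1/3)*(-1) = -9 - 1/3 = -28/3)
(-1*(-1935) + 21*(-16 + z(-4))) + (-8*I + 4) = (-1*(-1935) + 21*(-16 - 28/3)) + (-8*12 + 4) = (1935 + 21*(-76/3)) + (-96 + 4) = (1935 - 532) - 92 = 1403 - 92 = 1311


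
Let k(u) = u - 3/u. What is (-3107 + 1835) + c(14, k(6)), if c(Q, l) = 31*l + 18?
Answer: -2167/2 ≈ -1083.5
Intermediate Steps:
c(Q, l) = 18 + 31*l
(-3107 + 1835) + c(14, k(6)) = (-3107 + 1835) + (18 + 31*(6 - 3/6)) = -1272 + (18 + 31*(6 - 3*1/6)) = -1272 + (18 + 31*(6 - 1/2)) = -1272 + (18 + 31*(11/2)) = -1272 + (18 + 341/2) = -1272 + 377/2 = -2167/2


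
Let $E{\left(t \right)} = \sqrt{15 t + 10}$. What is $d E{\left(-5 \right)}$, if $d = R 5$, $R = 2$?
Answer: $10 i \sqrt{65} \approx 80.623 i$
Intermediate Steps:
$E{\left(t \right)} = \sqrt{10 + 15 t}$
$d = 10$ ($d = 2 \cdot 5 = 10$)
$d E{\left(-5 \right)} = 10 \sqrt{10 + 15 \left(-5\right)} = 10 \sqrt{10 - 75} = 10 \sqrt{-65} = 10 i \sqrt{65}$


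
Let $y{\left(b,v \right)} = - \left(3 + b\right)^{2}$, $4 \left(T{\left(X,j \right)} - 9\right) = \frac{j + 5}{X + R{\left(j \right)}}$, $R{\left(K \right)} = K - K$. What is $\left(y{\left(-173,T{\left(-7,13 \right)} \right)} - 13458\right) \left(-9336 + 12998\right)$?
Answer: $-155114996$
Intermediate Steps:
$R{\left(K \right)} = 0$
$T{\left(X,j \right)} = 9 + \frac{5 + j}{4 X}$ ($T{\left(X,j \right)} = 9 + \frac{\left(j + 5\right) \frac{1}{X + 0}}{4} = 9 + \frac{\left(5 + j\right) \frac{1}{X}}{4} = 9 + \frac{\frac{1}{X} \left(5 + j\right)}{4} = 9 + \frac{5 + j}{4 X}$)
$\left(y{\left(-173,T{\left(-7,13 \right)} \right)} - 13458\right) \left(-9336 + 12998\right) = \left(- \left(3 - 173\right)^{2} - 13458\right) \left(-9336 + 12998\right) = \left(- \left(-170\right)^{2} - 13458\right) 3662 = \left(\left(-1\right) 28900 - 13458\right) 3662 = \left(-28900 - 13458\right) 3662 = \left(-42358\right) 3662 = -155114996$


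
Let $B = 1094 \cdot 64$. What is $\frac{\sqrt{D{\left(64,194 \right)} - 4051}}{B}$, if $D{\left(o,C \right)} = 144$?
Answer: $\frac{i \sqrt{3907}}{70016} \approx 0.00089274 i$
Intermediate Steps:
$B = 70016$
$\frac{\sqrt{D{\left(64,194 \right)} - 4051}}{B} = \frac{\sqrt{144 - 4051}}{70016} = \sqrt{-3907} \cdot \frac{1}{70016} = i \sqrt{3907} \cdot \frac{1}{70016} = \frac{i \sqrt{3907}}{70016}$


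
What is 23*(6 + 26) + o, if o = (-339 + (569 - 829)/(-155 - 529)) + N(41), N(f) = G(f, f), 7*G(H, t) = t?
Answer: 482675/1197 ≈ 403.24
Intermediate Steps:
G(H, t) = t/7
N(f) = f/7
o = -398317/1197 (o = (-339 + (569 - 829)/(-155 - 529)) + (⅐)*41 = (-339 - 260/(-684)) + 41/7 = (-339 - 260*(-1/684)) + 41/7 = (-339 + 65/171) + 41/7 = -57904/171 + 41/7 = -398317/1197 ≈ -332.76)
23*(6 + 26) + o = 23*(6 + 26) - 398317/1197 = 23*32 - 398317/1197 = 736 - 398317/1197 = 482675/1197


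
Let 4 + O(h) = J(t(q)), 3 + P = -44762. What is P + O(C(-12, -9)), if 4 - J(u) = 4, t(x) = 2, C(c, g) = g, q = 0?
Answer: -44769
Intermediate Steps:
P = -44765 (P = -3 - 44762 = -44765)
J(u) = 0 (J(u) = 4 - 1*4 = 4 - 4 = 0)
O(h) = -4 (O(h) = -4 + 0 = -4)
P + O(C(-12, -9)) = -44765 - 4 = -44769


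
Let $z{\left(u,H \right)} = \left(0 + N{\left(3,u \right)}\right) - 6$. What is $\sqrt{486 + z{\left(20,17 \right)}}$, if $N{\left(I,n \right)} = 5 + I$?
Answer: $2 \sqrt{122} \approx 22.091$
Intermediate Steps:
$z{\left(u,H \right)} = 2$ ($z{\left(u,H \right)} = \left(0 + \left(5 + 3\right)\right) - 6 = \left(0 + 8\right) - 6 = 8 - 6 = 2$)
$\sqrt{486 + z{\left(20,17 \right)}} = \sqrt{486 + 2} = \sqrt{488} = 2 \sqrt{122}$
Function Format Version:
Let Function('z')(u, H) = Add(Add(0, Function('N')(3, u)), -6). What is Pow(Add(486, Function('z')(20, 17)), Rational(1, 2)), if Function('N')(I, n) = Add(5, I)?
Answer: Mul(2, Pow(122, Rational(1, 2))) ≈ 22.091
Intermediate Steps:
Function('z')(u, H) = 2 (Function('z')(u, H) = Add(Add(0, Add(5, 3)), -6) = Add(Add(0, 8), -6) = Add(8, -6) = 2)
Pow(Add(486, Function('z')(20, 17)), Rational(1, 2)) = Pow(Add(486, 2), Rational(1, 2)) = Pow(488, Rational(1, 2)) = Mul(2, Pow(122, Rational(1, 2)))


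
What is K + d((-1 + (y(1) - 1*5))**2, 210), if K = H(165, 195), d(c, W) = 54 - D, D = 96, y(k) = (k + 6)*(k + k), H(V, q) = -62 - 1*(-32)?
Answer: -72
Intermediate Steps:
H(V, q) = -30 (H(V, q) = -62 + 32 = -30)
y(k) = 2*k*(6 + k) (y(k) = (6 + k)*(2*k) = 2*k*(6 + k))
d(c, W) = -42 (d(c, W) = 54 - 1*96 = 54 - 96 = -42)
K = -30
K + d((-1 + (y(1) - 1*5))**2, 210) = -30 - 42 = -72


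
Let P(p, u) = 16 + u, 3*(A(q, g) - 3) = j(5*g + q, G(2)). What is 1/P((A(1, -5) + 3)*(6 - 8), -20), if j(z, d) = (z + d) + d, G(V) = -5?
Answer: -1/4 ≈ -0.25000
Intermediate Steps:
j(z, d) = z + 2*d (j(z, d) = (d + z) + d = z + 2*d)
A(q, g) = -1/3 + q/3 + 5*g/3 (A(q, g) = 3 + ((5*g + q) + 2*(-5))/3 = 3 + ((q + 5*g) - 10)/3 = 3 + (-10 + q + 5*g)/3 = 3 + (-10/3 + q/3 + 5*g/3) = -1/3 + q/3 + 5*g/3)
1/P((A(1, -5) + 3)*(6 - 8), -20) = 1/(16 - 20) = 1/(-4) = -1/4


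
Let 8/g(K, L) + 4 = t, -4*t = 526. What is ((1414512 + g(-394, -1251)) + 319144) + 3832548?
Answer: 1508441268/271 ≈ 5.5662e+6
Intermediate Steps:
t = -263/2 (t = -¼*526 = -263/2 ≈ -131.50)
g(K, L) = -16/271 (g(K, L) = 8/(-4 - 263/2) = 8/(-271/2) = 8*(-2/271) = -16/271)
((1414512 + g(-394, -1251)) + 319144) + 3832548 = ((1414512 - 16/271) + 319144) + 3832548 = (383332736/271 + 319144) + 3832548 = 469820760/271 + 3832548 = 1508441268/271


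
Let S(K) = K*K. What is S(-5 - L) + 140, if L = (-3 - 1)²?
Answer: 581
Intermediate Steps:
L = 16 (L = (-4)² = 16)
S(K) = K²
S(-5 - L) + 140 = (-5 - 1*16)² + 140 = (-5 - 16)² + 140 = (-21)² + 140 = 441 + 140 = 581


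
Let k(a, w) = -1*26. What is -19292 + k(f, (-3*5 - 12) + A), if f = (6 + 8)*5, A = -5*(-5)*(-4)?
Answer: -19318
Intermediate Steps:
A = -100 (A = 25*(-4) = -100)
f = 70 (f = 14*5 = 70)
k(a, w) = -26
-19292 + k(f, (-3*5 - 12) + A) = -19292 - 26 = -19318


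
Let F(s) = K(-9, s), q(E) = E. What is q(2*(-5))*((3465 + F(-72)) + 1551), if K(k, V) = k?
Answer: -50070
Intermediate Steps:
F(s) = -9
q(2*(-5))*((3465 + F(-72)) + 1551) = (2*(-5))*((3465 - 9) + 1551) = -10*(3456 + 1551) = -10*5007 = -50070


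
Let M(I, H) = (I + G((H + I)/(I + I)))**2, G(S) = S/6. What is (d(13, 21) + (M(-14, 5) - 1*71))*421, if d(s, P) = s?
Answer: 180218733/3136 ≈ 57468.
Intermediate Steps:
G(S) = S/6 (G(S) = S*(1/6) = S/6)
M(I, H) = (I + (H + I)/(12*I))**2 (M(I, H) = (I + ((H + I)/(I + I))/6)**2 = (I + ((H + I)/((2*I)))/6)**2 = (I + ((H + I)*(1/(2*I)))/6)**2 = (I + ((H + I)/(2*I))/6)**2 = (I + (H + I)/(12*I))**2)
(d(13, 21) + (M(-14, 5) - 1*71))*421 = (13 + ((1/144)*(5 - 14 + 12*(-14)**2)**2/(-14)**2 - 1*71))*421 = (13 + ((1/144)*(1/196)*(5 - 14 + 12*196)**2 - 71))*421 = (13 + ((1/144)*(1/196)*(5 - 14 + 2352)**2 - 71))*421 = (13 + ((1/144)*(1/196)*2343**2 - 71))*421 = (13 + ((1/144)*(1/196)*5489649 - 71))*421 = (13 + (609961/3136 - 71))*421 = (13 + 387305/3136)*421 = (428073/3136)*421 = 180218733/3136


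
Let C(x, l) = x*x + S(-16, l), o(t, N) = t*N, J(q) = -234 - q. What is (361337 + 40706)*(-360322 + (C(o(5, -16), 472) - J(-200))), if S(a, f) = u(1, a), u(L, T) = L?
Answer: -142277791141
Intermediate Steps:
S(a, f) = 1
o(t, N) = N*t
C(x, l) = 1 + x² (C(x, l) = x*x + 1 = x² + 1 = 1 + x²)
(361337 + 40706)*(-360322 + (C(o(5, -16), 472) - J(-200))) = (361337 + 40706)*(-360322 + ((1 + (-16*5)²) - (-234 - 1*(-200)))) = 402043*(-360322 + ((1 + (-80)²) - (-234 + 200))) = 402043*(-360322 + ((1 + 6400) - 1*(-34))) = 402043*(-360322 + (6401 + 34)) = 402043*(-360322 + 6435) = 402043*(-353887) = -142277791141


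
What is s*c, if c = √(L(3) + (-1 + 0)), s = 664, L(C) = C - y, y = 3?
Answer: 664*I ≈ 664.0*I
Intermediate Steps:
L(C) = -3 + C (L(C) = C - 1*3 = C - 3 = -3 + C)
c = I (c = √((-3 + 3) + (-1 + 0)) = √(0 - 1) = √(-1) = I ≈ 1.0*I)
s*c = 664*I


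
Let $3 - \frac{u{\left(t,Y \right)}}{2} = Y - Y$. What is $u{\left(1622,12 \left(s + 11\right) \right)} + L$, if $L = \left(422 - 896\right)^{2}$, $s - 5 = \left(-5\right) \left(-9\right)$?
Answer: $224682$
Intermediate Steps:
$s = 50$ ($s = 5 - -45 = 5 + 45 = 50$)
$L = 224676$ ($L = \left(-474\right)^{2} = 224676$)
$u{\left(t,Y \right)} = 6$ ($u{\left(t,Y \right)} = 6 - 2 \left(Y - Y\right) = 6 - 0 = 6 + 0 = 6$)
$u{\left(1622,12 \left(s + 11\right) \right)} + L = 6 + 224676 = 224682$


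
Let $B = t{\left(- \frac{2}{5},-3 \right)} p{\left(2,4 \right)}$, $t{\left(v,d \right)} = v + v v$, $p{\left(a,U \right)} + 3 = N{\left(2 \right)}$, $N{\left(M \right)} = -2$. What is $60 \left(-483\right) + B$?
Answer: $- \frac{144894}{5} \approx -28979.0$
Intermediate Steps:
$p{\left(a,U \right)} = -5$ ($p{\left(a,U \right)} = -3 - 2 = -5$)
$t{\left(v,d \right)} = v + v^{2}$
$B = \frac{6}{5}$ ($B = - \frac{2}{5} \left(1 - \frac{2}{5}\right) \left(-5\right) = \left(-2\right) \frac{1}{5} \left(1 - \frac{2}{5}\right) \left(-5\right) = - \frac{2 \left(1 - \frac{2}{5}\right)}{5} \left(-5\right) = \left(- \frac{2}{5}\right) \frac{3}{5} \left(-5\right) = \left(- \frac{6}{25}\right) \left(-5\right) = \frac{6}{5} \approx 1.2$)
$60 \left(-483\right) + B = 60 \left(-483\right) + \frac{6}{5} = -28980 + \frac{6}{5} = - \frac{144894}{5}$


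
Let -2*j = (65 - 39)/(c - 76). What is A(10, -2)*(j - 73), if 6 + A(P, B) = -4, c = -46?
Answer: 44465/61 ≈ 728.93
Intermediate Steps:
A(P, B) = -10 (A(P, B) = -6 - 4 = -10)
j = 13/122 (j = -(65 - 39)/(2*(-46 - 76)) = -13/(-122) = -13*(-1)/122 = -1/2*(-13/61) = 13/122 ≈ 0.10656)
A(10, -2)*(j - 73) = -10*(13/122 - 73) = -10*(-8893/122) = 44465/61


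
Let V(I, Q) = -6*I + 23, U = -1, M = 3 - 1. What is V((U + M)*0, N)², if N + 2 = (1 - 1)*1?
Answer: 529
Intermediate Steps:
M = 2
N = -2 (N = -2 + (1 - 1)*1 = -2 + 0*1 = -2 + 0 = -2)
V(I, Q) = 23 - 6*I
V((U + M)*0, N)² = (23 - 6*(-1 + 2)*0)² = (23 - 6*0)² = (23 + 0)² = 23² = 529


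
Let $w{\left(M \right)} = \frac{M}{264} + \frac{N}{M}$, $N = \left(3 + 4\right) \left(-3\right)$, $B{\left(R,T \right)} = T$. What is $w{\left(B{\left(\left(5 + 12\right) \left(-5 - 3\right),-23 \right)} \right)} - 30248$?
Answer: $- \frac{183660841}{6072} \approx -30247.0$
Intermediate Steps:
$N = -21$ ($N = 7 \left(-3\right) = -21$)
$w{\left(M \right)} = - \frac{21}{M} + \frac{M}{264}$ ($w{\left(M \right)} = \frac{M}{264} - \frac{21}{M} = - \frac{21}{M} + \frac{M}{264}$)
$w{\left(B{\left(\left(5 + 12\right) \left(-5 - 3\right),-23 \right)} \right)} - 30248 = \left(- \frac{21}{-23} + \frac{1}{264} \left(-23\right)\right) - 30248 = \left(\left(-21\right) \left(- \frac{1}{23}\right) - \frac{23}{264}\right) - 30248 = \left(\frac{21}{23} - \frac{23}{264}\right) - 30248 = \frac{5015}{6072} - 30248 = - \frac{183660841}{6072}$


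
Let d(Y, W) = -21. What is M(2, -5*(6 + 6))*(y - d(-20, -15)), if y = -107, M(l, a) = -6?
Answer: 516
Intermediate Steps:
M(2, -5*(6 + 6))*(y - d(-20, -15)) = -6*(-107 - 1*(-21)) = -6*(-107 + 21) = -6*(-86) = 516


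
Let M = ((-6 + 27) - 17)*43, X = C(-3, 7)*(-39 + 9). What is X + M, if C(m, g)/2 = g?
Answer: -248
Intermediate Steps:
C(m, g) = 2*g
X = -420 (X = (2*7)*(-39 + 9) = 14*(-30) = -420)
M = 172 (M = (21 - 17)*43 = 4*43 = 172)
X + M = -420 + 172 = -248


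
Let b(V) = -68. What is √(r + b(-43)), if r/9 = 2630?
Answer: √23602 ≈ 153.63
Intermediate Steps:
r = 23670 (r = 9*2630 = 23670)
√(r + b(-43)) = √(23670 - 68) = √23602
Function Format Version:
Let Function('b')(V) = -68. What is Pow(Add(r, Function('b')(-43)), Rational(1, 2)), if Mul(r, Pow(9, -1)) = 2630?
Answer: Pow(23602, Rational(1, 2)) ≈ 153.63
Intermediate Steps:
r = 23670 (r = Mul(9, 2630) = 23670)
Pow(Add(r, Function('b')(-43)), Rational(1, 2)) = Pow(Add(23670, -68), Rational(1, 2)) = Pow(23602, Rational(1, 2))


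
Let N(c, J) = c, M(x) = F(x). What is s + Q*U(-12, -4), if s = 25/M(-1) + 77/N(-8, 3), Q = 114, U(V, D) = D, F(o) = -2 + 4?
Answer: -3625/8 ≈ -453.13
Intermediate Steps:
F(o) = 2
M(x) = 2
s = 23/8 (s = 25/2 + 77/(-8) = 25*(½) + 77*(-⅛) = 25/2 - 77/8 = 23/8 ≈ 2.8750)
s + Q*U(-12, -4) = 23/8 + 114*(-4) = 23/8 - 456 = -3625/8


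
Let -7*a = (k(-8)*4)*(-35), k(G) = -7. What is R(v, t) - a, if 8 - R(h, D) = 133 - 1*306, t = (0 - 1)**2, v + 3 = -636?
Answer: 321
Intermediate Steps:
v = -639 (v = -3 - 636 = -639)
t = 1 (t = (-1)**2 = 1)
R(h, D) = 181 (R(h, D) = 8 - (133 - 1*306) = 8 - (133 - 306) = 8 - 1*(-173) = 8 + 173 = 181)
a = -140 (a = -(-7*4)*(-35)/7 = -(-4)*(-35) = -1/7*980 = -140)
R(v, t) - a = 181 - 1*(-140) = 181 + 140 = 321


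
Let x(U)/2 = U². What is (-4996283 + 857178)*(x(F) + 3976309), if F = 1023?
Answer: -25121747296535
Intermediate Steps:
x(U) = 2*U²
(-4996283 + 857178)*(x(F) + 3976309) = (-4996283 + 857178)*(2*1023² + 3976309) = -4139105*(2*1046529 + 3976309) = -4139105*(2093058 + 3976309) = -4139105*6069367 = -25121747296535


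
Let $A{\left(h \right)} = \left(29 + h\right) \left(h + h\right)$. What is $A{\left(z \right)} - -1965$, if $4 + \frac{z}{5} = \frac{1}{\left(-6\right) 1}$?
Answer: $\frac{29245}{18} \approx 1624.7$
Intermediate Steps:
$z = - \frac{125}{6}$ ($z = -20 + \frac{5}{\left(-6\right) 1} = -20 + \frac{5}{-6} = -20 + 5 \left(- \frac{1}{6}\right) = -20 - \frac{5}{6} = - \frac{125}{6} \approx -20.833$)
$A{\left(h \right)} = 2 h \left(29 + h\right)$ ($A{\left(h \right)} = \left(29 + h\right) 2 h = 2 h \left(29 + h\right)$)
$A{\left(z \right)} - -1965 = 2 \left(- \frac{125}{6}\right) \left(29 - \frac{125}{6}\right) - -1965 = 2 \left(- \frac{125}{6}\right) \frac{49}{6} + 1965 = - \frac{6125}{18} + 1965 = \frac{29245}{18}$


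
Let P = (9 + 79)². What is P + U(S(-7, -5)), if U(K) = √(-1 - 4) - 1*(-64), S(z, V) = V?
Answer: 7808 + I*√5 ≈ 7808.0 + 2.2361*I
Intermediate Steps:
P = 7744 (P = 88² = 7744)
U(K) = 64 + I*√5 (U(K) = √(-5) + 64 = I*√5 + 64 = 64 + I*√5)
P + U(S(-7, -5)) = 7744 + (64 + I*√5) = 7808 + I*√5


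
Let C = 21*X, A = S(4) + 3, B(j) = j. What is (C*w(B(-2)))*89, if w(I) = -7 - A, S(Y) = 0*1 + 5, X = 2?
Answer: -56070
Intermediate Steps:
S(Y) = 5 (S(Y) = 0 + 5 = 5)
A = 8 (A = 5 + 3 = 8)
C = 42 (C = 21*2 = 42)
w(I) = -15 (w(I) = -7 - 1*8 = -7 - 8 = -15)
(C*w(B(-2)))*89 = (42*(-15))*89 = -630*89 = -56070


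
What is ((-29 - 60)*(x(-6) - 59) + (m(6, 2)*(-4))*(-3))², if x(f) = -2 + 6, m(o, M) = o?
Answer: 24671089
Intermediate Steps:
x(f) = 4
((-29 - 60)*(x(-6) - 59) + (m(6, 2)*(-4))*(-3))² = ((-29 - 60)*(4 - 59) + (6*(-4))*(-3))² = (-89*(-55) - 24*(-3))² = (4895 + 72)² = 4967² = 24671089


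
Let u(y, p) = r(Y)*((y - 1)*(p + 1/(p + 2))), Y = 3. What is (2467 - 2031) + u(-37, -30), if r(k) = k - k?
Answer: 436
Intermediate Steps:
r(k) = 0
u(y, p) = 0 (u(y, p) = 0*((y - 1)*(p + 1/(p + 2))) = 0*((-1 + y)*(p + 1/(2 + p))) = 0)
(2467 - 2031) + u(-37, -30) = (2467 - 2031) + 0 = 436 + 0 = 436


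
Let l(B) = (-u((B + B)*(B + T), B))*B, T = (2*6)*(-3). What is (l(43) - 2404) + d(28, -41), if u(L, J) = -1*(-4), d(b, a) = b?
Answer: -2548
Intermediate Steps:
T = -36 (T = 12*(-3) = -36)
u(L, J) = 4
l(B) = -4*B (l(B) = (-1*4)*B = -4*B)
(l(43) - 2404) + d(28, -41) = (-4*43 - 2404) + 28 = (-172 - 2404) + 28 = -2576 + 28 = -2548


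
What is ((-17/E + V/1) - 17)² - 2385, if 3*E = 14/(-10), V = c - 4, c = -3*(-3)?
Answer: -87624/49 ≈ -1788.2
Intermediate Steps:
c = 9
V = 5 (V = 9 - 4 = 5)
E = -7/15 (E = (14/(-10))/3 = (14*(-⅒))/3 = (⅓)*(-7/5) = -7/15 ≈ -0.46667)
((-17/E + V/1) - 17)² - 2385 = ((-17/(-7/15) + 5/1) - 17)² - 2385 = ((-17*(-15/7) + 5*1) - 17)² - 2385 = ((255/7 + 5) - 17)² - 2385 = (290/7 - 17)² - 2385 = (171/7)² - 2385 = 29241/49 - 2385 = -87624/49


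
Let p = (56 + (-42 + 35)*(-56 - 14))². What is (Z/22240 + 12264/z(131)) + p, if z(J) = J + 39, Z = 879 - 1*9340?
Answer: 112738828579/378080 ≈ 2.9819e+5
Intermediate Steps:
Z = -8461 (Z = 879 - 9340 = -8461)
z(J) = 39 + J
p = 298116 (p = (56 - 7*(-70))² = (56 + 490)² = 546² = 298116)
(Z/22240 + 12264/z(131)) + p = (-8461/22240 + 12264/(39 + 131)) + 298116 = (-8461*1/22240 + 12264/170) + 298116 = (-8461/22240 + 12264*(1/170)) + 298116 = (-8461/22240 + 6132/85) + 298116 = 27131299/378080 + 298116 = 112738828579/378080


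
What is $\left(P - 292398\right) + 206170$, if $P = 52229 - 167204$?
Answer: $-201203$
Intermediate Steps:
$P = -114975$
$\left(P - 292398\right) + 206170 = \left(-114975 - 292398\right) + 206170 = -407373 + 206170 = -201203$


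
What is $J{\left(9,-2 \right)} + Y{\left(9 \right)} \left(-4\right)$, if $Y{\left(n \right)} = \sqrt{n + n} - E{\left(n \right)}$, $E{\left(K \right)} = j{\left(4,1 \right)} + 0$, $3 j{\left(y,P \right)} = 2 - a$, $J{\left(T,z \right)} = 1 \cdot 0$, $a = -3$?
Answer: $\frac{20}{3} - 12 \sqrt{2} \approx -10.304$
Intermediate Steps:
$J{\left(T,z \right)} = 0$
$j{\left(y,P \right)} = \frac{5}{3}$ ($j{\left(y,P \right)} = \frac{2 - -3}{3} = \frac{2 + 3}{3} = \frac{1}{3} \cdot 5 = \frac{5}{3}$)
$E{\left(K \right)} = \frac{5}{3}$ ($E{\left(K \right)} = \frac{5}{3} + 0 = \frac{5}{3}$)
$Y{\left(n \right)} = - \frac{5}{3} + \sqrt{2} \sqrt{n}$ ($Y{\left(n \right)} = \sqrt{n + n} - \frac{5}{3} = \sqrt{2 n} - \frac{5}{3} = \sqrt{2} \sqrt{n} - \frac{5}{3} = - \frac{5}{3} + \sqrt{2} \sqrt{n}$)
$J{\left(9,-2 \right)} + Y{\left(9 \right)} \left(-4\right) = 0 + \left(- \frac{5}{3} + \sqrt{2} \sqrt{9}\right) \left(-4\right) = 0 + \left(- \frac{5}{3} + \sqrt{2} \cdot 3\right) \left(-4\right) = 0 + \left(- \frac{5}{3} + 3 \sqrt{2}\right) \left(-4\right) = 0 + \left(\frac{20}{3} - 12 \sqrt{2}\right) = \frac{20}{3} - 12 \sqrt{2}$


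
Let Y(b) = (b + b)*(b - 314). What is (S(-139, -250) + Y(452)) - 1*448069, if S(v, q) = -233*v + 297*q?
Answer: -365180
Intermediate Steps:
Y(b) = 2*b*(-314 + b) (Y(b) = (2*b)*(-314 + b) = 2*b*(-314 + b))
(S(-139, -250) + Y(452)) - 1*448069 = ((-233*(-139) + 297*(-250)) + 2*452*(-314 + 452)) - 1*448069 = ((32387 - 74250) + 2*452*138) - 448069 = (-41863 + 124752) - 448069 = 82889 - 448069 = -365180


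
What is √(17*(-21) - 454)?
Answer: I*√811 ≈ 28.478*I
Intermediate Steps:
√(17*(-21) - 454) = √(-357 - 454) = √(-811) = I*√811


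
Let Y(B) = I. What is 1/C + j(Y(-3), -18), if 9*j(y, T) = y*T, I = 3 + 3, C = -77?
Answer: -925/77 ≈ -12.013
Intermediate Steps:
I = 6
Y(B) = 6
j(y, T) = T*y/9 (j(y, T) = (y*T)/9 = (T*y)/9 = T*y/9)
1/C + j(Y(-3), -18) = 1/(-77) + (⅑)*(-18)*6 = -1/77 - 12 = -925/77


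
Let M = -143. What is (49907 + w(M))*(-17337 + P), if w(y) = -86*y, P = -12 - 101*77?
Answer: -1562962830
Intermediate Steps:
P = -7789 (P = -12 - 7777 = -7789)
(49907 + w(M))*(-17337 + P) = (49907 - 86*(-143))*(-17337 - 7789) = (49907 + 12298)*(-25126) = 62205*(-25126) = -1562962830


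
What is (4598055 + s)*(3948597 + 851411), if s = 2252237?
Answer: 32881456402336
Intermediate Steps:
(4598055 + s)*(3948597 + 851411) = (4598055 + 2252237)*(3948597 + 851411) = 6850292*4800008 = 32881456402336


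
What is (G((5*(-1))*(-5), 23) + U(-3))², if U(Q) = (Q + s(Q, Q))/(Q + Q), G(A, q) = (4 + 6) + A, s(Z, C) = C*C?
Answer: 1156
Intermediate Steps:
s(Z, C) = C²
G(A, q) = 10 + A
U(Q) = (Q + Q²)/(2*Q) (U(Q) = (Q + Q²)/(Q + Q) = (Q + Q²)/((2*Q)) = (Q + Q²)*(1/(2*Q)) = (Q + Q²)/(2*Q))
(G((5*(-1))*(-5), 23) + U(-3))² = ((10 + (5*(-1))*(-5)) + (½ + (½)*(-3)))² = ((10 - 5*(-5)) + (½ - 3/2))² = ((10 + 25) - 1)² = (35 - 1)² = 34² = 1156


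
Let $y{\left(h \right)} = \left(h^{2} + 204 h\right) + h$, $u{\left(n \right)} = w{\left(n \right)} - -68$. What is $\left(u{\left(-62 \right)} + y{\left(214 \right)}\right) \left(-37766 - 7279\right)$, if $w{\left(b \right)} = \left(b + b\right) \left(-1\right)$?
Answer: $-4047653610$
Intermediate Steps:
$w{\left(b \right)} = - 2 b$ ($w{\left(b \right)} = 2 b \left(-1\right) = - 2 b$)
$u{\left(n \right)} = 68 - 2 n$ ($u{\left(n \right)} = - 2 n - -68 = - 2 n + 68 = 68 - 2 n$)
$y{\left(h \right)} = h^{2} + 205 h$
$\left(u{\left(-62 \right)} + y{\left(214 \right)}\right) \left(-37766 - 7279\right) = \left(\left(68 - -124\right) + 214 \left(205 + 214\right)\right) \left(-37766 - 7279\right) = \left(\left(68 + 124\right) + 214 \cdot 419\right) \left(-45045\right) = \left(192 + 89666\right) \left(-45045\right) = 89858 \left(-45045\right) = -4047653610$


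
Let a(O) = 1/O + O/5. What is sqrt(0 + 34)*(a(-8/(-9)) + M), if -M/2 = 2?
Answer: -971*sqrt(34)/360 ≈ -15.727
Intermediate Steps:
M = -4 (M = -2*2 = -4)
a(O) = 1/O + O/5 (a(O) = 1/O + O*(1/5) = 1/O + O/5)
sqrt(0 + 34)*(a(-8/(-9)) + M) = sqrt(0 + 34)*((1/(-8/(-9)) + (-8/(-9))/5) - 4) = sqrt(34)*((1/(-8*(-1/9)) + (-8*(-1/9))/5) - 4) = sqrt(34)*((1/(8/9) + (1/5)*(8/9)) - 4) = sqrt(34)*((9/8 + 8/45) - 4) = sqrt(34)*(469/360 - 4) = sqrt(34)*(-971/360) = -971*sqrt(34)/360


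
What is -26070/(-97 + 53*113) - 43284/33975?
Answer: -63375421/11121150 ≈ -5.6986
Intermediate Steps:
-26070/(-97 + 53*113) - 43284/33975 = -26070/(-97 + 5989) - 43284*1/33975 = -26070/5892 - 14428/11325 = -26070*1/5892 - 14428/11325 = -4345/982 - 14428/11325 = -63375421/11121150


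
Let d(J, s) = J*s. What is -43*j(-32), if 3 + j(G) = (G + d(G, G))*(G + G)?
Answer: 2730113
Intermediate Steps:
j(G) = -3 + 2*G*(G + G**2) (j(G) = -3 + (G + G*G)*(G + G) = -3 + (G + G**2)*(2*G) = -3 + 2*G*(G + G**2))
-43*j(-32) = -43*(-3 + 2*(-32)**2 + 2*(-32)**3) = -43*(-3 + 2*1024 + 2*(-32768)) = -43*(-3 + 2048 - 65536) = -43*(-63491) = 2730113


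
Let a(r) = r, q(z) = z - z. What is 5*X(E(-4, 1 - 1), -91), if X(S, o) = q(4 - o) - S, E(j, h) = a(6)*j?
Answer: 120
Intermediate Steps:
q(z) = 0
E(j, h) = 6*j
X(S, o) = -S (X(S, o) = 0 - S = -S)
5*X(E(-4, 1 - 1), -91) = 5*(-6*(-4)) = 5*(-1*(-24)) = 5*24 = 120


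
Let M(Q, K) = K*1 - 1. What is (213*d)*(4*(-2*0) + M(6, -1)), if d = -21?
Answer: 8946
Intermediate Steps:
M(Q, K) = -1 + K (M(Q, K) = K - 1 = -1 + K)
(213*d)*(4*(-2*0) + M(6, -1)) = (213*(-21))*(4*(-2*0) + (-1 - 1)) = -4473*(4*0 - 2) = -4473*(0 - 2) = -4473*(-2) = 8946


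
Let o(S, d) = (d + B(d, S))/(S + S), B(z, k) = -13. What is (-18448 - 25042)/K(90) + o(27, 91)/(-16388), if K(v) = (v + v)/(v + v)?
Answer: -6414427093/147492 ≈ -43490.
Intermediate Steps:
o(S, d) = (-13 + d)/(2*S) (o(S, d) = (d - 13)/(S + S) = (-13 + d)/((2*S)) = (-13 + d)*(1/(2*S)) = (-13 + d)/(2*S))
K(v) = 1 (K(v) = (2*v)/((2*v)) = (2*v)*(1/(2*v)) = 1)
(-18448 - 25042)/K(90) + o(27, 91)/(-16388) = (-18448 - 25042)/1 + ((1/2)*(-13 + 91)/27)/(-16388) = -43490*1 + ((1/2)*(1/27)*78)*(-1/16388) = -43490 + (13/9)*(-1/16388) = -43490 - 13/147492 = -6414427093/147492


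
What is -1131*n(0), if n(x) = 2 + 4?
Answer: -6786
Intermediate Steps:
n(x) = 6
-1131*n(0) = -1131*6 = -6786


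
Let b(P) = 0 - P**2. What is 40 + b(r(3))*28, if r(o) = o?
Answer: -212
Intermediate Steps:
b(P) = -P**2
40 + b(r(3))*28 = 40 - 1*3**2*28 = 40 - 1*9*28 = 40 - 9*28 = 40 - 252 = -212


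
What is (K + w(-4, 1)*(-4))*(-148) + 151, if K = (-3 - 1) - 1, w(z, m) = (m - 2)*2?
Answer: -293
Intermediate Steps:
w(z, m) = -4 + 2*m (w(z, m) = (-2 + m)*2 = -4 + 2*m)
K = -5 (K = -4 - 1 = -5)
(K + w(-4, 1)*(-4))*(-148) + 151 = (-5 + (-4 + 2*1)*(-4))*(-148) + 151 = (-5 + (-4 + 2)*(-4))*(-148) + 151 = (-5 - 2*(-4))*(-148) + 151 = (-5 + 8)*(-148) + 151 = 3*(-148) + 151 = -444 + 151 = -293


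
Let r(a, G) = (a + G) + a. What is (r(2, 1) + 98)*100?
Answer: 10300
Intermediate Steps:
r(a, G) = G + 2*a (r(a, G) = (G + a) + a = G + 2*a)
(r(2, 1) + 98)*100 = ((1 + 2*2) + 98)*100 = ((1 + 4) + 98)*100 = (5 + 98)*100 = 103*100 = 10300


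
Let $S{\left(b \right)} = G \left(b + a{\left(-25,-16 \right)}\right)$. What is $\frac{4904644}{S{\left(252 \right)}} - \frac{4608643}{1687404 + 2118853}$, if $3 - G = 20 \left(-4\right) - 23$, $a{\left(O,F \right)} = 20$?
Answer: $\frac{356451137741}{2110423112} \approx 168.9$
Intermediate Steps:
$G = 106$ ($G = 3 - \left(20 \left(-4\right) - 23\right) = 3 - \left(-80 - 23\right) = 3 - -103 = 3 + 103 = 106$)
$S{\left(b \right)} = 2120 + 106 b$ ($S{\left(b \right)} = 106 \left(b + 20\right) = 106 \left(20 + b\right) = 2120 + 106 b$)
$\frac{4904644}{S{\left(252 \right)}} - \frac{4608643}{1687404 + 2118853} = \frac{4904644}{2120 + 106 \cdot 252} - \frac{4608643}{1687404 + 2118853} = \frac{4904644}{2120 + 26712} - \frac{4608643}{3806257} = \frac{4904644}{28832} - \frac{354511}{292789} = 4904644 \cdot \frac{1}{28832} - \frac{354511}{292789} = \frac{1226161}{7208} - \frac{354511}{292789} = \frac{356451137741}{2110423112}$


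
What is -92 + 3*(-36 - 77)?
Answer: -431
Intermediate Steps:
-92 + 3*(-36 - 77) = -92 + 3*(-113) = -92 - 339 = -431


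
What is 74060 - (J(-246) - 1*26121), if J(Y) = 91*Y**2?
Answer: -5406775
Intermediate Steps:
74060 - (J(-246) - 1*26121) = 74060 - (91*(-246)**2 - 1*26121) = 74060 - (91*60516 - 26121) = 74060 - (5506956 - 26121) = 74060 - 1*5480835 = 74060 - 5480835 = -5406775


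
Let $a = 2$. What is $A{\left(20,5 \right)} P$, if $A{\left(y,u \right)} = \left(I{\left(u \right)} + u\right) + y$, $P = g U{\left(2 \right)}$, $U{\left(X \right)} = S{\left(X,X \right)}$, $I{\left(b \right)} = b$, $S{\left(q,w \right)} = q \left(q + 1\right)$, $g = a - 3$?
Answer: $-180$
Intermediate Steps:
$g = -1$ ($g = 2 - 3 = -1$)
$S{\left(q,w \right)} = q \left(1 + q\right)$
$U{\left(X \right)} = X \left(1 + X\right)$
$P = -6$ ($P = - 2 \left(1 + 2\right) = - 2 \cdot 3 = \left(-1\right) 6 = -6$)
$A{\left(y,u \right)} = y + 2 u$ ($A{\left(y,u \right)} = \left(u + u\right) + y = 2 u + y = y + 2 u$)
$A{\left(20,5 \right)} P = \left(20 + 2 \cdot 5\right) \left(-6\right) = \left(20 + 10\right) \left(-6\right) = 30 \left(-6\right) = -180$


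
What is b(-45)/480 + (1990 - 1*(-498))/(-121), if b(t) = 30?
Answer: -39687/1936 ≈ -20.499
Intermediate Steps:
b(-45)/480 + (1990 - 1*(-498))/(-121) = 30/480 + (1990 - 1*(-498))/(-121) = 30*(1/480) + (1990 + 498)*(-1/121) = 1/16 + 2488*(-1/121) = 1/16 - 2488/121 = -39687/1936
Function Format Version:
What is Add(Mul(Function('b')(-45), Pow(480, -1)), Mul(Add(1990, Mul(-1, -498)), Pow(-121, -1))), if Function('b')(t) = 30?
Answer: Rational(-39687, 1936) ≈ -20.499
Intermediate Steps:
Add(Mul(Function('b')(-45), Pow(480, -1)), Mul(Add(1990, Mul(-1, -498)), Pow(-121, -1))) = Add(Mul(30, Pow(480, -1)), Mul(Add(1990, Mul(-1, -498)), Pow(-121, -1))) = Add(Mul(30, Rational(1, 480)), Mul(Add(1990, 498), Rational(-1, 121))) = Add(Rational(1, 16), Mul(2488, Rational(-1, 121))) = Add(Rational(1, 16), Rational(-2488, 121)) = Rational(-39687, 1936)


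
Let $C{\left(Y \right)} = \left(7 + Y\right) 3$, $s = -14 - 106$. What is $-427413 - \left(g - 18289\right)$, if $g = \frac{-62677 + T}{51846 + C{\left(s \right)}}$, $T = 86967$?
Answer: $- \frac{21072774158}{51507} \approx -4.0912 \cdot 10^{5}$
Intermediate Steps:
$s = -120$
$C{\left(Y \right)} = 21 + 3 Y$
$g = \frac{24290}{51507}$ ($g = \frac{-62677 + 86967}{51846 + \left(21 + 3 \left(-120\right)\right)} = \frac{24290}{51846 + \left(21 - 360\right)} = \frac{24290}{51846 - 339} = \frac{24290}{51507} \approx 0.47159$)
$-427413 - \left(g - 18289\right) = -427413 - \left(\frac{24290}{51507} - 18289\right) = -427413 - - \frac{941987233}{51507} = -427413 + \frac{941987233}{51507} = - \frac{21072774158}{51507}$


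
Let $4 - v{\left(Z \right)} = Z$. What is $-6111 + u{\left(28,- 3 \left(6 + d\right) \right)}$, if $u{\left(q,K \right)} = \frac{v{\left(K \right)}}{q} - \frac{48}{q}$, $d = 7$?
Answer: $- \frac{171113}{28} \approx -6111.2$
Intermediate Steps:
$v{\left(Z \right)} = 4 - Z$
$u{\left(q,K \right)} = - \frac{48}{q} + \frac{4 - K}{q}$ ($u{\left(q,K \right)} = \frac{4 - K}{q} - \frac{48}{q} = - \frac{48}{q} + \frac{4 - K}{q}$)
$-6111 + u{\left(28,- 3 \left(6 + d\right) \right)} = -6111 + \frac{-44 - - 3 \left(6 + 7\right)}{28} = -6111 + \frac{-44 - \left(-3\right) 13}{28} = -6111 + \frac{-44 - -39}{28} = -6111 + \frac{-44 + 39}{28} = -6111 + \frac{1}{28} \left(-5\right) = -6111 - \frac{5}{28} = - \frac{171113}{28}$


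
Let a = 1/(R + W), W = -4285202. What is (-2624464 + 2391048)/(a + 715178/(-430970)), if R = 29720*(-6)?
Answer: 224504652861488720/1596106583943 ≈ 1.4066e+5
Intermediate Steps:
R = -178320
a = -1/4463522 (a = 1/(-178320 - 4285202) = 1/(-4463522) = -1/4463522 ≈ -2.2404e-7)
(-2624464 + 2391048)/(a + 715178/(-430970)) = (-2624464 + 2391048)/(-1/4463522 + 715178/(-430970)) = -233416/(-1/4463522 + 715178*(-1/430970)) = -233416/(-1/4463522 - 357589/215485) = -233416/(-1596106583943/961822038170) = -233416*(-961822038170/1596106583943) = 224504652861488720/1596106583943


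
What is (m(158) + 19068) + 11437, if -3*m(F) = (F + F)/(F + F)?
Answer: 91514/3 ≈ 30505.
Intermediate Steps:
m(F) = -⅓ (m(F) = -(F + F)/(3*(F + F)) = -2*F/(3*(2*F)) = -2*F*1/(2*F)/3 = -⅓*1 = -⅓)
(m(158) + 19068) + 11437 = (-⅓ + 19068) + 11437 = 57203/3 + 11437 = 91514/3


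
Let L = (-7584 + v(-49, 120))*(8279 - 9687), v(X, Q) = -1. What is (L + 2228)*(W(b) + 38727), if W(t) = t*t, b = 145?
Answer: 638265366816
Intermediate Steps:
L = 10679680 (L = (-7584 - 1)*(8279 - 9687) = -7585*(-1408) = 10679680)
W(t) = t²
(L + 2228)*(W(b) + 38727) = (10679680 + 2228)*(145² + 38727) = 10681908*(21025 + 38727) = 10681908*59752 = 638265366816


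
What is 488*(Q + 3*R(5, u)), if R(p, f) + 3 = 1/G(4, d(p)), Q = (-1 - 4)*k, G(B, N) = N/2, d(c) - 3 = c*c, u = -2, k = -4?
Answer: 38308/7 ≈ 5472.6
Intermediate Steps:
d(c) = 3 + c**2 (d(c) = 3 + c*c = 3 + c**2)
G(B, N) = N/2 (G(B, N) = N*(1/2) = N/2)
Q = 20 (Q = (-1 - 4)*(-4) = -5*(-4) = 20)
R(p, f) = -3 + 1/(3/2 + p**2/2) (R(p, f) = -3 + 1/((3 + p**2)/2) = -3 + 1/(3/2 + p**2/2))
488*(Q + 3*R(5, u)) = 488*(20 + 3*((-7 - 3*5**2)/(3 + 5**2))) = 488*(20 + 3*((-7 - 3*25)/(3 + 25))) = 488*(20 + 3*((-7 - 75)/28)) = 488*(20 + 3*((1/28)*(-82))) = 488*(20 + 3*(-41/14)) = 488*(20 - 123/14) = 488*(157/14) = 38308/7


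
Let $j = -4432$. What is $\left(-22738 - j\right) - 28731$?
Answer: $-47037$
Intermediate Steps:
$\left(-22738 - j\right) - 28731 = \left(-22738 - -4432\right) - 28731 = \left(-22738 + 4432\right) - 28731 = -18306 - 28731 = -47037$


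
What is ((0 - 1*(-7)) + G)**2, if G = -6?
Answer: 1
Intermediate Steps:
((0 - 1*(-7)) + G)**2 = ((0 - 1*(-7)) - 6)**2 = ((0 + 7) - 6)**2 = (7 - 6)**2 = 1**2 = 1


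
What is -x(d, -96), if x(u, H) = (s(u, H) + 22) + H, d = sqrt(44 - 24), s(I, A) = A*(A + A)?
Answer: -18358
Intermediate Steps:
s(I, A) = 2*A**2 (s(I, A) = A*(2*A) = 2*A**2)
d = 2*sqrt(5) (d = sqrt(20) = 2*sqrt(5) ≈ 4.4721)
x(u, H) = 22 + H + 2*H**2 (x(u, H) = (2*H**2 + 22) + H = (22 + 2*H**2) + H = 22 + H + 2*H**2)
-x(d, -96) = -(22 - 96 + 2*(-96)**2) = -(22 - 96 + 2*9216) = -(22 - 96 + 18432) = -1*18358 = -18358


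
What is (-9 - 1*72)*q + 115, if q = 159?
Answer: -12764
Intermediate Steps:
(-9 - 1*72)*q + 115 = (-9 - 1*72)*159 + 115 = (-9 - 72)*159 + 115 = -81*159 + 115 = -12879 + 115 = -12764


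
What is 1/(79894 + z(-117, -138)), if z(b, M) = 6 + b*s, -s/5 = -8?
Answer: 1/75220 ≈ 1.3294e-5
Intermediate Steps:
s = 40 (s = -5*(-8) = 40)
z(b, M) = 6 + 40*b (z(b, M) = 6 + b*40 = 6 + 40*b)
1/(79894 + z(-117, -138)) = 1/(79894 + (6 + 40*(-117))) = 1/(79894 + (6 - 4680)) = 1/(79894 - 4674) = 1/75220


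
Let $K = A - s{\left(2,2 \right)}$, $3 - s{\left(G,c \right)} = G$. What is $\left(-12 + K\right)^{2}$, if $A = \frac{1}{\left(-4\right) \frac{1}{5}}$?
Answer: $\frac{3249}{16} \approx 203.06$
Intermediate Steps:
$s{\left(G,c \right)} = 3 - G$
$A = - \frac{5}{4}$ ($A = \frac{1}{\left(-4\right) \frac{1}{5}} = \frac{1}{- \frac{4}{5}} = - \frac{5}{4} \approx -1.25$)
$K = - \frac{9}{4}$ ($K = - \frac{5}{4} - \left(3 - 2\right) = - \frac{5}{4} - 1 = - \frac{9}{4} \approx -2.25$)
$\left(-12 + K\right)^{2} = \left(-12 - \frac{9}{4}\right)^{2} = \left(- \frac{57}{4}\right)^{2} = \frac{3249}{16}$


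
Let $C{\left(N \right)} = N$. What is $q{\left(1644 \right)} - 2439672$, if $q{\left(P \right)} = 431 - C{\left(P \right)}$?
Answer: $-2440885$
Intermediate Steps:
$q{\left(P \right)} = 431 - P$
$q{\left(1644 \right)} - 2439672 = \left(431 - 1644\right) - 2439672 = -1213 - 2439672 = -2440885$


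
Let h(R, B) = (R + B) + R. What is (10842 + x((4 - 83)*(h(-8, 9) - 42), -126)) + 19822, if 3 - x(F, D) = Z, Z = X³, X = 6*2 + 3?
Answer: 27292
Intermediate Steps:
h(R, B) = B + 2*R (h(R, B) = (B + R) + R = B + 2*R)
X = 15 (X = 12 + 3 = 15)
Z = 3375 (Z = 15³ = 3375)
x(F, D) = -3372 (x(F, D) = 3 - 1*3375 = 3 - 3375 = -3372)
(10842 + x((4 - 83)*(h(-8, 9) - 42), -126)) + 19822 = (10842 - 3372) + 19822 = 7470 + 19822 = 27292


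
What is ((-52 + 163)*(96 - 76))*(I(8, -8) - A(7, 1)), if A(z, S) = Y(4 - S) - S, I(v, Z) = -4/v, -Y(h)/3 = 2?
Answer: 14430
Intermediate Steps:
Y(h) = -6 (Y(h) = -3*2 = -6)
A(z, S) = -6 - S
((-52 + 163)*(96 - 76))*(I(8, -8) - A(7, 1)) = ((-52 + 163)*(96 - 76))*(-4/8 - (-6 - 1*1)) = (111*20)*(-4*⅛ - (-6 - 1)) = 2220*(-½ - 1*(-7)) = 2220*(-½ + 7) = 2220*(13/2) = 14430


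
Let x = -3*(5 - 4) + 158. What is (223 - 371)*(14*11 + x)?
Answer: -45732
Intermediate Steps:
x = 155 (x = -3*1 + 158 = -3 + 158 = 155)
(223 - 371)*(14*11 + x) = (223 - 371)*(14*11 + 155) = -148*(154 + 155) = -148*309 = -45732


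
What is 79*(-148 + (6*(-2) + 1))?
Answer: -12561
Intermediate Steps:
79*(-148 + (6*(-2) + 1)) = 79*(-148 + (-12 + 1)) = 79*(-148 - 11) = 79*(-159) = -12561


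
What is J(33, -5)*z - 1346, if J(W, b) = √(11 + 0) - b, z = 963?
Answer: 3469 + 963*√11 ≈ 6662.9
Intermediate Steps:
J(W, b) = √11 - b
J(33, -5)*z - 1346 = (√11 - 1*(-5))*963 - 1346 = (√11 + 5)*963 - 1346 = (5 + √11)*963 - 1346 = (4815 + 963*√11) - 1346 = 3469 + 963*√11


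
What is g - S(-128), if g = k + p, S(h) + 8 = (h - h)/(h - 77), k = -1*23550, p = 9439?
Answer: -14103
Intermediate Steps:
k = -23550
S(h) = -8 (S(h) = -8 + (h - h)/(h - 77) = -8 + 0/(-77 + h) = -8 + 0 = -8)
g = -14111 (g = -23550 + 9439 = -14111)
g - S(-128) = -14111 - 1*(-8) = -14111 + 8 = -14103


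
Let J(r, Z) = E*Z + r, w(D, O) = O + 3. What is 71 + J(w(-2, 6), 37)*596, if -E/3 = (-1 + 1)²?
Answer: 5435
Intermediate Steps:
E = 0 (E = -3*(-1 + 1)² = -3*0² = -3*0 = 0)
w(D, O) = 3 + O
J(r, Z) = r (J(r, Z) = 0*Z + r = 0 + r = r)
71 + J(w(-2, 6), 37)*596 = 71 + (3 + 6)*596 = 71 + 9*596 = 71 + 5364 = 5435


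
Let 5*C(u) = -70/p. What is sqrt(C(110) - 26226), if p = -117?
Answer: 2*I*sqrt(9972391)/39 ≈ 161.94*I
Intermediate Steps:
C(u) = 14/117 (C(u) = (-70/(-117))/5 = (-70*(-1/117))/5 = (1/5)*(70/117) = 14/117)
sqrt(C(110) - 26226) = sqrt(14/117 - 26226) = sqrt(-3068428/117) = 2*I*sqrt(9972391)/39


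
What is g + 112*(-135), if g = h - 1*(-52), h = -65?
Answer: -15133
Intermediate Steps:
g = -13 (g = -65 - 1*(-52) = -65 + 52 = -13)
g + 112*(-135) = -13 + 112*(-135) = -13 - 15120 = -15133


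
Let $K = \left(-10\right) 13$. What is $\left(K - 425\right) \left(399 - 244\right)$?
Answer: $-86025$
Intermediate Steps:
$K = -130$
$\left(K - 425\right) \left(399 - 244\right) = \left(-130 - 425\right) \left(399 - 244\right) = \left(-555\right) 155 = -86025$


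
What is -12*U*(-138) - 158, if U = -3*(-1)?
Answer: 4810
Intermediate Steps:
U = 3
-12*U*(-138) - 158 = -12*3*(-138) - 158 = -36*(-138) - 158 = 4968 - 158 = 4810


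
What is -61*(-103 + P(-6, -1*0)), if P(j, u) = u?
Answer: 6283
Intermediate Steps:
-61*(-103 + P(-6, -1*0)) = -61*(-103 - 1*0) = -61*(-103 + 0) = -61*(-103) = 6283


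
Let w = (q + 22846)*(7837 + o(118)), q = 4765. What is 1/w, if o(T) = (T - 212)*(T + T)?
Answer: -1/396135017 ≈ -2.5244e-9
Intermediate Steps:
o(T) = 2*T*(-212 + T) (o(T) = (-212 + T)*(2*T) = 2*T*(-212 + T))
w = -396135017 (w = (4765 + 22846)*(7837 + 2*118*(-212 + 118)) = 27611*(7837 + 2*118*(-94)) = 27611*(7837 - 22184) = 27611*(-14347) = -396135017)
1/w = 1/(-396135017) = -1/396135017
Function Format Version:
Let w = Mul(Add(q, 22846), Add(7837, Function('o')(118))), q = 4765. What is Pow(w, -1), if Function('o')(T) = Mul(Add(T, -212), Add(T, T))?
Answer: Rational(-1, 396135017) ≈ -2.5244e-9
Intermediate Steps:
Function('o')(T) = Mul(2, T, Add(-212, T)) (Function('o')(T) = Mul(Add(-212, T), Mul(2, T)) = Mul(2, T, Add(-212, T)))
w = -396135017 (w = Mul(Add(4765, 22846), Add(7837, Mul(2, 118, Add(-212, 118)))) = Mul(27611, Add(7837, Mul(2, 118, -94))) = Mul(27611, Add(7837, -22184)) = Mul(27611, -14347) = -396135017)
Pow(w, -1) = Pow(-396135017, -1) = Rational(-1, 396135017)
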